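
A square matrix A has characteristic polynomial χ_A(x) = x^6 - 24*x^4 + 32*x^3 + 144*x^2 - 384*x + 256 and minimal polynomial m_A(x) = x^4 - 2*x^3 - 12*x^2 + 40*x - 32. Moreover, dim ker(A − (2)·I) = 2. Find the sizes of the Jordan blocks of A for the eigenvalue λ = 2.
Block sizes for λ = 2: [3, 1]

Step 1 — from the characteristic polynomial, algebraic multiplicity of λ = 2 is 4. From dim ker(A − (2)·I) = 2, there are exactly 2 Jordan blocks for λ = 2.
Step 2 — from the minimal polynomial, the factor (x − 2)^3 tells us the largest block for λ = 2 has size 3.
Step 3 — with total size 4, 2 blocks, and largest block 3, the block sizes (in nonincreasing order) are [3, 1].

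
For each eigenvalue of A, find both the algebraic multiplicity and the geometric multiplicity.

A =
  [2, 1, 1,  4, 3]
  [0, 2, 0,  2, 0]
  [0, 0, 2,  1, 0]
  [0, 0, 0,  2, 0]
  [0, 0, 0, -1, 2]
λ = 2: alg = 5, geom = 3

Step 1 — factor the characteristic polynomial to read off the algebraic multiplicities:
  χ_A(x) = (x - 2)^5

Step 2 — compute geometric multiplicities via the rank-nullity identity g(λ) = n − rank(A − λI):
  rank(A − (2)·I) = 2, so dim ker(A − (2)·I) = n − 2 = 3

Summary:
  λ = 2: algebraic multiplicity = 5, geometric multiplicity = 3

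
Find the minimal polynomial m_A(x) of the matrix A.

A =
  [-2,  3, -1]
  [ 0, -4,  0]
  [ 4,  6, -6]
x^2 + 8*x + 16

The characteristic polynomial is χ_A(x) = (x + 4)^3, so the eigenvalues are known. The minimal polynomial is
  m_A(x) = Π_λ (x − λ)^{k_λ}
where k_λ is the size of the *largest* Jordan block for λ (equivalently, the smallest k with (A − λI)^k v = 0 for every generalised eigenvector v of λ).

  λ = -4: largest Jordan block has size 2, contributing (x + 4)^2

So m_A(x) = (x + 4)^2 = x^2 + 8*x + 16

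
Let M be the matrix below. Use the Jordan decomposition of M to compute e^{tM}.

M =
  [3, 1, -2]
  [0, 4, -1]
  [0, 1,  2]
e^{tM} =
  [exp(3*t), -t^2*exp(3*t)/2 + t*exp(3*t), t^2*exp(3*t)/2 - 2*t*exp(3*t)]
  [0, t*exp(3*t) + exp(3*t), -t*exp(3*t)]
  [0, t*exp(3*t), -t*exp(3*t) + exp(3*t)]

Strategy: write M = P · J · P⁻¹ where J is a Jordan canonical form, so e^{tM} = P · e^{tJ} · P⁻¹, and e^{tJ} can be computed block-by-block.

M has Jordan form
J =
  [3, 1, 0]
  [0, 3, 1]
  [0, 0, 3]
(up to reordering of blocks).

Per-block formulas:
  For a 3×3 Jordan block J_3(3): exp(t · J_3(3)) = e^(3t)·(I + t·N + (t^2/2)·N^2), where N is the 3×3 nilpotent shift.

After assembling e^{tJ} and conjugating by P, we get:

e^{tM} =
  [exp(3*t), -t^2*exp(3*t)/2 + t*exp(3*t), t^2*exp(3*t)/2 - 2*t*exp(3*t)]
  [0, t*exp(3*t) + exp(3*t), -t*exp(3*t)]
  [0, t*exp(3*t), -t*exp(3*t) + exp(3*t)]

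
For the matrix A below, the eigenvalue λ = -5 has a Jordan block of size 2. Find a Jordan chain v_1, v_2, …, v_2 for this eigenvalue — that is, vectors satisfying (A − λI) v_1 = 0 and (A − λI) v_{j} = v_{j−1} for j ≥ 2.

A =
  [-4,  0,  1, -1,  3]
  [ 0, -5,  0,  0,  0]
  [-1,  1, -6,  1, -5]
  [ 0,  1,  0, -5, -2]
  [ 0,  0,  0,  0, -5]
A Jordan chain for λ = -5 of length 2:
v_1 = (1, 0, -1, 0, 0)ᵀ
v_2 = (1, 0, 0, 0, 0)ᵀ

Let N = A − (-5)·I. We want v_2 with N^2 v_2 = 0 but N^1 v_2 ≠ 0; then v_{j-1} := N · v_j for j = 2, …, 2.

Pick v_2 = (1, 0, 0, 0, 0)ᵀ.
Then v_1 = N · v_2 = (1, 0, -1, 0, 0)ᵀ.

Sanity check: (A − (-5)·I) v_1 = (0, 0, 0, 0, 0)ᵀ = 0. ✓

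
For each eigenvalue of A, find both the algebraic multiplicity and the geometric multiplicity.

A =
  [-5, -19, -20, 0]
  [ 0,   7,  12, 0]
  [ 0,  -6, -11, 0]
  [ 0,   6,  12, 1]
λ = -5: alg = 2, geom = 1; λ = 1: alg = 2, geom = 2

Step 1 — factor the characteristic polynomial to read off the algebraic multiplicities:
  χ_A(x) = (x - 1)^2*(x + 5)^2

Step 2 — compute geometric multiplicities via the rank-nullity identity g(λ) = n − rank(A − λI):
  rank(A − (-5)·I) = 3, so dim ker(A − (-5)·I) = n − 3 = 1
  rank(A − (1)·I) = 2, so dim ker(A − (1)·I) = n − 2 = 2

Summary:
  λ = -5: algebraic multiplicity = 2, geometric multiplicity = 1
  λ = 1: algebraic multiplicity = 2, geometric multiplicity = 2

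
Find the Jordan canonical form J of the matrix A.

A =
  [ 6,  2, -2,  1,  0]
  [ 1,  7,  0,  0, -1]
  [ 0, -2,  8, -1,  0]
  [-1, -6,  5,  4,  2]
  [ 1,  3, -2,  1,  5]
J_3(6) ⊕ J_2(6)

The characteristic polynomial is
  det(x·I − A) = x^5 - 30*x^4 + 360*x^3 - 2160*x^2 + 6480*x - 7776 = (x - 6)^5

Eigenvalues and multiplicities (the geometric multiplicity of λ is n − rank(A − λI), which equals the number of Jordan blocks for λ):
  λ = 6: algebraic multiplicity = 5, geometric multiplicity = 2

Determining the block sizes for each eigenvalue:
  λ = 6: with am = 5 and gm = 2, the partition is not yet determined (e.g. several partitions of 5 into 2 parts exist). Let N = A − (6)·I. Computing rank(N^1) = 3, rank(N^2) = 1, rank(N^3) = 0; the number of blocks of size ≥ j is rank(N^{j−1}) − rank(N^j), giving [2, 2, 1]. So we have 1 block(s) of size 3, 1 block(s) of size 2 → block sizes [3, 2]

Assembling the blocks gives a Jordan form
J =
  [6, 1, 0, 0, 0]
  [0, 6, 1, 0, 0]
  [0, 0, 6, 0, 0]
  [0, 0, 0, 6, 1]
  [0, 0, 0, 0, 6]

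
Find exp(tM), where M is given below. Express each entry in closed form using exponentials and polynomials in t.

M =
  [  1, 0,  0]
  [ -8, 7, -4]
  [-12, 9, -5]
e^{tM} =
  [exp(t), 0, 0]
  [-8*t*exp(t), 6*t*exp(t) + exp(t), -4*t*exp(t)]
  [-12*t*exp(t), 9*t*exp(t), -6*t*exp(t) + exp(t)]

Strategy: write M = P · J · P⁻¹ where J is a Jordan canonical form, so e^{tM} = P · e^{tJ} · P⁻¹, and e^{tJ} can be computed block-by-block.

M has Jordan form
J =
  [1, 1, 0]
  [0, 1, 0]
  [0, 0, 1]
(up to reordering of blocks).

Per-block formulas:
  For a 2×2 Jordan block J_2(1): exp(t · J_2(1)) = e^(1t)·(I + t·N), where N is the 2×2 nilpotent shift.
  For a 1×1 block at λ = 1: exp(t · [1]) = [e^(1t)].

After assembling e^{tJ} and conjugating by P, we get:

e^{tM} =
  [exp(t), 0, 0]
  [-8*t*exp(t), 6*t*exp(t) + exp(t), -4*t*exp(t)]
  [-12*t*exp(t), 9*t*exp(t), -6*t*exp(t) + exp(t)]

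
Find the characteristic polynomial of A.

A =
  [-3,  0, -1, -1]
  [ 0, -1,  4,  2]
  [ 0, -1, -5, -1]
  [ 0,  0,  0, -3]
x^4 + 12*x^3 + 54*x^2 + 108*x + 81

Expanding det(x·I − A) (e.g. by cofactor expansion or by noting that A is similar to its Jordan form J, which has the same characteristic polynomial as A) gives
  χ_A(x) = x^4 + 12*x^3 + 54*x^2 + 108*x + 81
which factors as (x + 3)^4. The eigenvalues (with algebraic multiplicities) are λ = -3 with multiplicity 4.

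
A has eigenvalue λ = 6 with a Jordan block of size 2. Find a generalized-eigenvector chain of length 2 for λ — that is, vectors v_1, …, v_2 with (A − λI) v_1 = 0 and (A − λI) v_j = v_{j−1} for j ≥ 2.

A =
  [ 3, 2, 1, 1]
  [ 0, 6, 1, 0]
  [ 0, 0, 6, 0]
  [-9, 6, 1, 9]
A Jordan chain for λ = 6 of length 2:
v_1 = (-3, 0, 0, -9)ᵀ
v_2 = (1, 0, 0, 0)ᵀ

Let N = A − (6)·I. We want v_2 with N^2 v_2 = 0 but N^1 v_2 ≠ 0; then v_{j-1} := N · v_j for j = 2, …, 2.

Pick v_2 = (1, 0, 0, 0)ᵀ.
Then v_1 = N · v_2 = (-3, 0, 0, -9)ᵀ.

Sanity check: (A − (6)·I) v_1 = (0, 0, 0, 0)ᵀ = 0. ✓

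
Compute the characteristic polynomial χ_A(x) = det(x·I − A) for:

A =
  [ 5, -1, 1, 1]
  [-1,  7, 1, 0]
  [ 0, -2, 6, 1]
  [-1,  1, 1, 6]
x^4 - 24*x^3 + 216*x^2 - 864*x + 1296

Expanding det(x·I − A) (e.g. by cofactor expansion or by noting that A is similar to its Jordan form J, which has the same characteristic polynomial as A) gives
  χ_A(x) = x^4 - 24*x^3 + 216*x^2 - 864*x + 1296
which factors as (x - 6)^4. The eigenvalues (with algebraic multiplicities) are λ = 6 with multiplicity 4.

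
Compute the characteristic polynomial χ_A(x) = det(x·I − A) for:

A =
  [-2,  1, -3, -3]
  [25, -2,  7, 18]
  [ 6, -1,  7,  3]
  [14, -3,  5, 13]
x^4 - 16*x^3 + 96*x^2 - 256*x + 256

Expanding det(x·I − A) (e.g. by cofactor expansion or by noting that A is similar to its Jordan form J, which has the same characteristic polynomial as A) gives
  χ_A(x) = x^4 - 16*x^3 + 96*x^2 - 256*x + 256
which factors as (x - 4)^4. The eigenvalues (with algebraic multiplicities) are λ = 4 with multiplicity 4.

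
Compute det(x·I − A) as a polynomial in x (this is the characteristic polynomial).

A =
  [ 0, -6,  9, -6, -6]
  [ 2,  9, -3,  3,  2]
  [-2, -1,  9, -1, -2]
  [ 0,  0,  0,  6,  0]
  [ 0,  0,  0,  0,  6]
x^5 - 30*x^4 + 360*x^3 - 2160*x^2 + 6480*x - 7776

Expanding det(x·I − A) (e.g. by cofactor expansion or by noting that A is similar to its Jordan form J, which has the same characteristic polynomial as A) gives
  χ_A(x) = x^5 - 30*x^4 + 360*x^3 - 2160*x^2 + 6480*x - 7776
which factors as (x - 6)^5. The eigenvalues (with algebraic multiplicities) are λ = 6 with multiplicity 5.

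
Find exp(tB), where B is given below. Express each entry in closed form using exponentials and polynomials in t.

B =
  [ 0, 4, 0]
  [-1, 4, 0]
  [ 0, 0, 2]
e^{tB} =
  [-2*t*exp(2*t) + exp(2*t), 4*t*exp(2*t), 0]
  [-t*exp(2*t), 2*t*exp(2*t) + exp(2*t), 0]
  [0, 0, exp(2*t)]

Strategy: write B = P · J · P⁻¹ where J is a Jordan canonical form, so e^{tB} = P · e^{tJ} · P⁻¹, and e^{tJ} can be computed block-by-block.

B has Jordan form
J =
  [2, 1, 0]
  [0, 2, 0]
  [0, 0, 2]
(up to reordering of blocks).

Per-block formulas:
  For a 2×2 Jordan block J_2(2): exp(t · J_2(2)) = e^(2t)·(I + t·N), where N is the 2×2 nilpotent shift.
  For a 1×1 block at λ = 2: exp(t · [2]) = [e^(2t)].

After assembling e^{tJ} and conjugating by P, we get:

e^{tB} =
  [-2*t*exp(2*t) + exp(2*t), 4*t*exp(2*t), 0]
  [-t*exp(2*t), 2*t*exp(2*t) + exp(2*t), 0]
  [0, 0, exp(2*t)]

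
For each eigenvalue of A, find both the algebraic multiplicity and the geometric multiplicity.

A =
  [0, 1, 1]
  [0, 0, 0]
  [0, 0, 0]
λ = 0: alg = 3, geom = 2

Step 1 — factor the characteristic polynomial to read off the algebraic multiplicities:
  χ_A(x) = x^3

Step 2 — compute geometric multiplicities via the rank-nullity identity g(λ) = n − rank(A − λI):
  rank(A − (0)·I) = 1, so dim ker(A − (0)·I) = n − 1 = 2

Summary:
  λ = 0: algebraic multiplicity = 3, geometric multiplicity = 2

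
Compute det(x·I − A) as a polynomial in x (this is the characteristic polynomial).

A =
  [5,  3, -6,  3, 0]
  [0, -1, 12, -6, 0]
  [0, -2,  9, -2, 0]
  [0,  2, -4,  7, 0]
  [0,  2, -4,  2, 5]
x^5 - 25*x^4 + 250*x^3 - 1250*x^2 + 3125*x - 3125

Expanding det(x·I − A) (e.g. by cofactor expansion or by noting that A is similar to its Jordan form J, which has the same characteristic polynomial as A) gives
  χ_A(x) = x^5 - 25*x^4 + 250*x^3 - 1250*x^2 + 3125*x - 3125
which factors as (x - 5)^5. The eigenvalues (with algebraic multiplicities) are λ = 5 with multiplicity 5.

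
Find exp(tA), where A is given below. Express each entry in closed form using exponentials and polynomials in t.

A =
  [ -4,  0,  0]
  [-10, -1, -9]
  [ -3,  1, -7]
e^{tA} =
  [exp(-4*t), 0, 0]
  [-3*t^2*exp(-4*t)/2 - 10*t*exp(-4*t), 3*t*exp(-4*t) + exp(-4*t), -9*t*exp(-4*t)]
  [-t^2*exp(-4*t)/2 - 3*t*exp(-4*t), t*exp(-4*t), -3*t*exp(-4*t) + exp(-4*t)]

Strategy: write A = P · J · P⁻¹ where J is a Jordan canonical form, so e^{tA} = P · e^{tJ} · P⁻¹, and e^{tJ} can be computed block-by-block.

A has Jordan form
J =
  [-4,  1,  0]
  [ 0, -4,  1]
  [ 0,  0, -4]
(up to reordering of blocks).

Per-block formulas:
  For a 3×3 Jordan block J_3(-4): exp(t · J_3(-4)) = e^(-4t)·(I + t·N + (t^2/2)·N^2), where N is the 3×3 nilpotent shift.

After assembling e^{tJ} and conjugating by P, we get:

e^{tA} =
  [exp(-4*t), 0, 0]
  [-3*t^2*exp(-4*t)/2 - 10*t*exp(-4*t), 3*t*exp(-4*t) + exp(-4*t), -9*t*exp(-4*t)]
  [-t^2*exp(-4*t)/2 - 3*t*exp(-4*t), t*exp(-4*t), -3*t*exp(-4*t) + exp(-4*t)]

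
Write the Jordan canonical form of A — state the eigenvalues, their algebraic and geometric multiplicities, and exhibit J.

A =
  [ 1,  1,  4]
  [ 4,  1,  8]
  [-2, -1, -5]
J_2(-1) ⊕ J_1(-1)

The characteristic polynomial is
  det(x·I − A) = x^3 + 3*x^2 + 3*x + 1 = (x + 1)^3

Eigenvalues and multiplicities (the geometric multiplicity of λ is n − rank(A − λI), which equals the number of Jordan blocks for λ):
  λ = -1: algebraic multiplicity = 3, geometric multiplicity = 2

Determining the block sizes for each eigenvalue:
  λ = -1: 2 blocks summing to 3 forces exactly one block of size 2 and the rest size 1 → block sizes [2, 1]

Assembling the blocks gives a Jordan form
J =
  [-1,  1,  0]
  [ 0, -1,  0]
  [ 0,  0, -1]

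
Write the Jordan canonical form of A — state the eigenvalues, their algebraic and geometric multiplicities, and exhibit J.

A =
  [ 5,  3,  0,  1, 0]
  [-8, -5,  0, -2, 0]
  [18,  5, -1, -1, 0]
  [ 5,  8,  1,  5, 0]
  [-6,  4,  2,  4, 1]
J_3(1) ⊕ J_1(1) ⊕ J_1(1)

The characteristic polynomial is
  det(x·I − A) = x^5 - 5*x^4 + 10*x^3 - 10*x^2 + 5*x - 1 = (x - 1)^5

Eigenvalues and multiplicities (the geometric multiplicity of λ is n − rank(A − λI), which equals the number of Jordan blocks for λ):
  λ = 1: algebraic multiplicity = 5, geometric multiplicity = 3

Determining the block sizes for each eigenvalue:
  λ = 1: with am = 5 and gm = 3, the partition is not yet determined (e.g. several partitions of 5 into 3 parts exist). Let N = A − (1)·I. Computing rank(N^1) = 2, rank(N^2) = 1, rank(N^3) = 0; the number of blocks of size ≥ j is rank(N^{j−1}) − rank(N^j), giving [3, 1, 1]. So we have 1 block(s) of size 3, 2 block(s) of size 1 → block sizes [3, 1, 1]

Assembling the blocks gives a Jordan form
J =
  [1, 1, 0, 0, 0]
  [0, 1, 1, 0, 0]
  [0, 0, 1, 0, 0]
  [0, 0, 0, 1, 0]
  [0, 0, 0, 0, 1]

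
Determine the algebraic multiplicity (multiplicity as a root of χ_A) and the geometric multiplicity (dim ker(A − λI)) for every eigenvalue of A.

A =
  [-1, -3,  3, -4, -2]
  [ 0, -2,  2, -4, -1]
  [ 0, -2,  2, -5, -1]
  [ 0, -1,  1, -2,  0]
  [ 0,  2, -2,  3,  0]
λ = -1: alg = 3, geom = 1; λ = 0: alg = 2, geom = 1

Step 1 — factor the characteristic polynomial to read off the algebraic multiplicities:
  χ_A(x) = x^2*(x + 1)^3

Step 2 — compute geometric multiplicities via the rank-nullity identity g(λ) = n − rank(A − λI):
  rank(A − (-1)·I) = 4, so dim ker(A − (-1)·I) = n − 4 = 1
  rank(A − (0)·I) = 4, so dim ker(A − (0)·I) = n − 4 = 1

Summary:
  λ = -1: algebraic multiplicity = 3, geometric multiplicity = 1
  λ = 0: algebraic multiplicity = 2, geometric multiplicity = 1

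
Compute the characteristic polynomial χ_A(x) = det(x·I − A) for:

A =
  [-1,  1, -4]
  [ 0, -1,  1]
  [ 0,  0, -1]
x^3 + 3*x^2 + 3*x + 1

Expanding det(x·I − A) (e.g. by cofactor expansion or by noting that A is similar to its Jordan form J, which has the same characteristic polynomial as A) gives
  χ_A(x) = x^3 + 3*x^2 + 3*x + 1
which factors as (x + 1)^3. The eigenvalues (with algebraic multiplicities) are λ = -1 with multiplicity 3.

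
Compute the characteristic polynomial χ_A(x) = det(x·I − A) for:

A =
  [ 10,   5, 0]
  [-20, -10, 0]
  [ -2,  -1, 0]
x^3

Expanding det(x·I − A) (e.g. by cofactor expansion or by noting that A is similar to its Jordan form J, which has the same characteristic polynomial as A) gives
  χ_A(x) = x^3
which factors as x^3. The eigenvalues (with algebraic multiplicities) are λ = 0 with multiplicity 3.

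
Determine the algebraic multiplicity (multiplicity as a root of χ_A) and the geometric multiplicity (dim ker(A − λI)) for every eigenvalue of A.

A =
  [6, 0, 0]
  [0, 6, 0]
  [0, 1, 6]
λ = 6: alg = 3, geom = 2

Step 1 — factor the characteristic polynomial to read off the algebraic multiplicities:
  χ_A(x) = (x - 6)^3

Step 2 — compute geometric multiplicities via the rank-nullity identity g(λ) = n − rank(A − λI):
  rank(A − (6)·I) = 1, so dim ker(A − (6)·I) = n − 1 = 2

Summary:
  λ = 6: algebraic multiplicity = 3, geometric multiplicity = 2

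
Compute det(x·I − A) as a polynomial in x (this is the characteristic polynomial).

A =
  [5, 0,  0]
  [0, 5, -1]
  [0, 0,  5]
x^3 - 15*x^2 + 75*x - 125

Expanding det(x·I − A) (e.g. by cofactor expansion or by noting that A is similar to its Jordan form J, which has the same characteristic polynomial as A) gives
  χ_A(x) = x^3 - 15*x^2 + 75*x - 125
which factors as (x - 5)^3. The eigenvalues (with algebraic multiplicities) are λ = 5 with multiplicity 3.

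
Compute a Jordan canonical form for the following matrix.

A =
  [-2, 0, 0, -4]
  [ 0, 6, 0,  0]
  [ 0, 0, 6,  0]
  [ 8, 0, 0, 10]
J_1(2) ⊕ J_1(6) ⊕ J_1(6) ⊕ J_1(6)

The characteristic polynomial is
  det(x·I − A) = x^4 - 20*x^3 + 144*x^2 - 432*x + 432 = (x - 6)^3*(x - 2)

Eigenvalues and multiplicities (the geometric multiplicity of λ is n − rank(A − λI), which equals the number of Jordan blocks for λ):
  λ = 2: algebraic multiplicity = 1, geometric multiplicity = 1
  λ = 6: algebraic multiplicity = 3, geometric multiplicity = 3

Determining the block sizes for each eigenvalue:
  λ = 2: one block (gm = 1), so the single block has size am = 1 → block sizes [1]
  λ = 6: gm = am = 3, so every block has size 1 → block sizes [1, 1, 1]

Assembling the blocks gives a Jordan form
J =
  [2, 0, 0, 0]
  [0, 6, 0, 0]
  [0, 0, 6, 0]
  [0, 0, 0, 6]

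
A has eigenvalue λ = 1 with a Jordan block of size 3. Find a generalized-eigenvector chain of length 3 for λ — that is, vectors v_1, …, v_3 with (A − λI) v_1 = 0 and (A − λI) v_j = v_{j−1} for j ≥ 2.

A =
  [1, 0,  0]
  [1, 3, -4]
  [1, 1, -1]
A Jordan chain for λ = 1 of length 3:
v_1 = (0, -2, -1)ᵀ
v_2 = (0, 1, 1)ᵀ
v_3 = (1, 0, 0)ᵀ

Let N = A − (1)·I. We want v_3 with N^3 v_3 = 0 but N^2 v_3 ≠ 0; then v_{j-1} := N · v_j for j = 3, …, 2.

Pick v_3 = (1, 0, 0)ᵀ.
Then v_2 = N · v_3 = (0, 1, 1)ᵀ.
Then v_1 = N · v_2 = (0, -2, -1)ᵀ.

Sanity check: (A − (1)·I) v_1 = (0, 0, 0)ᵀ = 0. ✓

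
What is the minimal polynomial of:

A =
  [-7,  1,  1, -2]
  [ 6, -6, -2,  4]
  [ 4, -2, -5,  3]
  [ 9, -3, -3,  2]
x^3 + 12*x^2 + 48*x + 64

The characteristic polynomial is χ_A(x) = (x + 4)^4, so the eigenvalues are known. The minimal polynomial is
  m_A(x) = Π_λ (x − λ)^{k_λ}
where k_λ is the size of the *largest* Jordan block for λ (equivalently, the smallest k with (A − λI)^k v = 0 for every generalised eigenvector v of λ).

  λ = -4: largest Jordan block has size 3, contributing (x + 4)^3

So m_A(x) = (x + 4)^3 = x^3 + 12*x^2 + 48*x + 64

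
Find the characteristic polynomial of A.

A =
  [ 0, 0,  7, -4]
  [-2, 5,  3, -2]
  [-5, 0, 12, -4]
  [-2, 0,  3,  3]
x^4 - 20*x^3 + 150*x^2 - 500*x + 625

Expanding det(x·I − A) (e.g. by cofactor expansion or by noting that A is similar to its Jordan form J, which has the same characteristic polynomial as A) gives
  χ_A(x) = x^4 - 20*x^3 + 150*x^2 - 500*x + 625
which factors as (x - 5)^4. The eigenvalues (with algebraic multiplicities) are λ = 5 with multiplicity 4.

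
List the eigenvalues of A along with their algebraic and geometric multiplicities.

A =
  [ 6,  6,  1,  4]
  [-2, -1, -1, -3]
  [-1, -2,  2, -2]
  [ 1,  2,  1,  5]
λ = 3: alg = 4, geom = 2

Step 1 — factor the characteristic polynomial to read off the algebraic multiplicities:
  χ_A(x) = (x - 3)^4

Step 2 — compute geometric multiplicities via the rank-nullity identity g(λ) = n − rank(A − λI):
  rank(A − (3)·I) = 2, so dim ker(A − (3)·I) = n − 2 = 2

Summary:
  λ = 3: algebraic multiplicity = 4, geometric multiplicity = 2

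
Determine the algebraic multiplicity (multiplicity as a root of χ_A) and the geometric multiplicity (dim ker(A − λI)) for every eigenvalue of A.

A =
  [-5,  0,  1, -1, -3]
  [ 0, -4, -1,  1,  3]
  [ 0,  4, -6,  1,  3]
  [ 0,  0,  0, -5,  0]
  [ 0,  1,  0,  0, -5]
λ = -5: alg = 5, geom = 3

Step 1 — factor the characteristic polynomial to read off the algebraic multiplicities:
  χ_A(x) = (x + 5)^5

Step 2 — compute geometric multiplicities via the rank-nullity identity g(λ) = n − rank(A − λI):
  rank(A − (-5)·I) = 2, so dim ker(A − (-5)·I) = n − 2 = 3

Summary:
  λ = -5: algebraic multiplicity = 5, geometric multiplicity = 3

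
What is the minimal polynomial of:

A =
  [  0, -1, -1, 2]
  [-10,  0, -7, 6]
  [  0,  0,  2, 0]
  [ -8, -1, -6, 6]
x^3 - 6*x^2 + 12*x - 8

The characteristic polynomial is χ_A(x) = (x - 2)^4, so the eigenvalues are known. The minimal polynomial is
  m_A(x) = Π_λ (x − λ)^{k_λ}
where k_λ is the size of the *largest* Jordan block for λ (equivalently, the smallest k with (A − λI)^k v = 0 for every generalised eigenvector v of λ).

  λ = 2: largest Jordan block has size 3, contributing (x − 2)^3

So m_A(x) = (x - 2)^3 = x^3 - 6*x^2 + 12*x - 8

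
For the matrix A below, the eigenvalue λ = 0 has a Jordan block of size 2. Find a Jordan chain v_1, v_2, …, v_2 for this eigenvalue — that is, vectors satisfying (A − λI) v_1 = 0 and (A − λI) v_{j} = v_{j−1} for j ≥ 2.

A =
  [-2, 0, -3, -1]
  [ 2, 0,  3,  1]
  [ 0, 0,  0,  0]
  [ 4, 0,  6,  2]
A Jordan chain for λ = 0 of length 2:
v_1 = (-2, 2, 0, 4)ᵀ
v_2 = (1, 0, 0, 0)ᵀ

Let N = A − (0)·I. We want v_2 with N^2 v_2 = 0 but N^1 v_2 ≠ 0; then v_{j-1} := N · v_j for j = 2, …, 2.

Pick v_2 = (1, 0, 0, 0)ᵀ.
Then v_1 = N · v_2 = (-2, 2, 0, 4)ᵀ.

Sanity check: (A − (0)·I) v_1 = (0, 0, 0, 0)ᵀ = 0. ✓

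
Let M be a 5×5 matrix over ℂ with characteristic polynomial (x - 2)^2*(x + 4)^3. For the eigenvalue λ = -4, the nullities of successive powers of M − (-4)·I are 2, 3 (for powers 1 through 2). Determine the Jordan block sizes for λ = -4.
Block sizes for λ = -4: [2, 1]

From the dimensions of kernels of powers, the number of Jordan blocks of size at least j is d_j − d_{j−1} where d_j = dim ker(N^j) (with d_0 = 0). Computing the differences gives [2, 1].
The number of blocks of size exactly k is (#blocks of size ≥ k) − (#blocks of size ≥ k + 1), so the partition is: 1 block(s) of size 1, 1 block(s) of size 2.
In nonincreasing order the block sizes are [2, 1].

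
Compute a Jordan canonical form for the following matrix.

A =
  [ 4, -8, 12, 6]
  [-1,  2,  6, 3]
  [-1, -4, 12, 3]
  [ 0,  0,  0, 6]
J_2(6) ⊕ J_1(6) ⊕ J_1(6)

The characteristic polynomial is
  det(x·I − A) = x^4 - 24*x^3 + 216*x^2 - 864*x + 1296 = (x - 6)^4

Eigenvalues and multiplicities (the geometric multiplicity of λ is n − rank(A − λI), which equals the number of Jordan blocks for λ):
  λ = 6: algebraic multiplicity = 4, geometric multiplicity = 3

Determining the block sizes for each eigenvalue:
  λ = 6: 3 blocks summing to 4 forces exactly one block of size 2 and the rest size 1 → block sizes [2, 1, 1]

Assembling the blocks gives a Jordan form
J =
  [6, 1, 0, 0]
  [0, 6, 0, 0]
  [0, 0, 6, 0]
  [0, 0, 0, 6]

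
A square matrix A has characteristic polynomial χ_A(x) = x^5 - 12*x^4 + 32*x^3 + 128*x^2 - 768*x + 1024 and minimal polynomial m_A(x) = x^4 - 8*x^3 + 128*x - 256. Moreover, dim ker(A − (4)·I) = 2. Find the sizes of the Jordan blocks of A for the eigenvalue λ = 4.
Block sizes for λ = 4: [3, 1]

Step 1 — from the characteristic polynomial, algebraic multiplicity of λ = 4 is 4. From dim ker(A − (4)·I) = 2, there are exactly 2 Jordan blocks for λ = 4.
Step 2 — from the minimal polynomial, the factor (x − 4)^3 tells us the largest block for λ = 4 has size 3.
Step 3 — with total size 4, 2 blocks, and largest block 3, the block sizes (in nonincreasing order) are [3, 1].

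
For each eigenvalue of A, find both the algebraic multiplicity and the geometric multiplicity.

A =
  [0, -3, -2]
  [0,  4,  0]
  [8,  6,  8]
λ = 4: alg = 3, geom = 2

Step 1 — factor the characteristic polynomial to read off the algebraic multiplicities:
  χ_A(x) = (x - 4)^3

Step 2 — compute geometric multiplicities via the rank-nullity identity g(λ) = n − rank(A − λI):
  rank(A − (4)·I) = 1, so dim ker(A − (4)·I) = n − 1 = 2

Summary:
  λ = 4: algebraic multiplicity = 3, geometric multiplicity = 2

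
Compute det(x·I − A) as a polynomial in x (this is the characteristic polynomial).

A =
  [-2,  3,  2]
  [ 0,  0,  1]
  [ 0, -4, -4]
x^3 + 6*x^2 + 12*x + 8

Expanding det(x·I − A) (e.g. by cofactor expansion or by noting that A is similar to its Jordan form J, which has the same characteristic polynomial as A) gives
  χ_A(x) = x^3 + 6*x^2 + 12*x + 8
which factors as (x + 2)^3. The eigenvalues (with algebraic multiplicities) are λ = -2 with multiplicity 3.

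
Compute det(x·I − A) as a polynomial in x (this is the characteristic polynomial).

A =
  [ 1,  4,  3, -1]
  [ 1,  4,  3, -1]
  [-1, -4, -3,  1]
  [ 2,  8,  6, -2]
x^4

Expanding det(x·I − A) (e.g. by cofactor expansion or by noting that A is similar to its Jordan form J, which has the same characteristic polynomial as A) gives
  χ_A(x) = x^4
which factors as x^4. The eigenvalues (with algebraic multiplicities) are λ = 0 with multiplicity 4.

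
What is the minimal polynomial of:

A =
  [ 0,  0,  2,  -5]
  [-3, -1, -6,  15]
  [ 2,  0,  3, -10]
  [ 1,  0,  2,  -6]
x^2 + 2*x + 1

The characteristic polynomial is χ_A(x) = (x + 1)^4, so the eigenvalues are known. The minimal polynomial is
  m_A(x) = Π_λ (x − λ)^{k_λ}
where k_λ is the size of the *largest* Jordan block for λ (equivalently, the smallest k with (A − λI)^k v = 0 for every generalised eigenvector v of λ).

  λ = -1: largest Jordan block has size 2, contributing (x + 1)^2

So m_A(x) = (x + 1)^2 = x^2 + 2*x + 1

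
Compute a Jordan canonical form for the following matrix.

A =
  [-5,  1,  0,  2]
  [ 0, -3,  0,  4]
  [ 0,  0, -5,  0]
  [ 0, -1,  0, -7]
J_2(-5) ⊕ J_1(-5) ⊕ J_1(-5)

The characteristic polynomial is
  det(x·I − A) = x^4 + 20*x^3 + 150*x^2 + 500*x + 625 = (x + 5)^4

Eigenvalues and multiplicities (the geometric multiplicity of λ is n − rank(A − λI), which equals the number of Jordan blocks for λ):
  λ = -5: algebraic multiplicity = 4, geometric multiplicity = 3

Determining the block sizes for each eigenvalue:
  λ = -5: 3 blocks summing to 4 forces exactly one block of size 2 and the rest size 1 → block sizes [2, 1, 1]

Assembling the blocks gives a Jordan form
J =
  [-5,  1,  0,  0]
  [ 0, -5,  0,  0]
  [ 0,  0, -5,  0]
  [ 0,  0,  0, -5]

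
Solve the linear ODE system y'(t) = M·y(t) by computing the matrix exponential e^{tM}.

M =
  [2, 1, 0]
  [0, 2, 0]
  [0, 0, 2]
e^{tM} =
  [exp(2*t), t*exp(2*t), 0]
  [0, exp(2*t), 0]
  [0, 0, exp(2*t)]

Strategy: write M = P · J · P⁻¹ where J is a Jordan canonical form, so e^{tM} = P · e^{tJ} · P⁻¹, and e^{tJ} can be computed block-by-block.

M has Jordan form
J =
  [2, 1, 0]
  [0, 2, 0]
  [0, 0, 2]
(up to reordering of blocks).

Per-block formulas:
  For a 1×1 block at λ = 2: exp(t · [2]) = [e^(2t)].
  For a 2×2 Jordan block J_2(2): exp(t · J_2(2)) = e^(2t)·(I + t·N), where N is the 2×2 nilpotent shift.

After assembling e^{tJ} and conjugating by P, we get:

e^{tM} =
  [exp(2*t), t*exp(2*t), 0]
  [0, exp(2*t), 0]
  [0, 0, exp(2*t)]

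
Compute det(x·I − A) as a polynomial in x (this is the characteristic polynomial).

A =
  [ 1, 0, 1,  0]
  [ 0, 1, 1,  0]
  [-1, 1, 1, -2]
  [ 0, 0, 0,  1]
x^4 - 4*x^3 + 6*x^2 - 4*x + 1

Expanding det(x·I − A) (e.g. by cofactor expansion or by noting that A is similar to its Jordan form J, which has the same characteristic polynomial as A) gives
  χ_A(x) = x^4 - 4*x^3 + 6*x^2 - 4*x + 1
which factors as (x - 1)^4. The eigenvalues (with algebraic multiplicities) are λ = 1 with multiplicity 4.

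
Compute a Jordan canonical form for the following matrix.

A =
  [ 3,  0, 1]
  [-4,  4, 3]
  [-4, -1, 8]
J_3(5)

The characteristic polynomial is
  det(x·I − A) = x^3 - 15*x^2 + 75*x - 125 = (x - 5)^3

Eigenvalues and multiplicities (the geometric multiplicity of λ is n − rank(A − λI), which equals the number of Jordan blocks for λ):
  λ = 5: algebraic multiplicity = 3, geometric multiplicity = 1

Determining the block sizes for each eigenvalue:
  λ = 5: one block (gm = 1), so the single block has size am = 3 → block sizes [3]

Assembling the blocks gives a Jordan form
J =
  [5, 1, 0]
  [0, 5, 1]
  [0, 0, 5]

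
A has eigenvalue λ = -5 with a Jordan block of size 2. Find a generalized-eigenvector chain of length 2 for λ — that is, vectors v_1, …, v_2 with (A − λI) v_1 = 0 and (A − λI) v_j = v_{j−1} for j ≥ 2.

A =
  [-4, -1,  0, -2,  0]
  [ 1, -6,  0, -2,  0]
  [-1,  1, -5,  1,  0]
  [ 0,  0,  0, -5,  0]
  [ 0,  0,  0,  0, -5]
A Jordan chain for λ = -5 of length 2:
v_1 = (1, 1, -1, 0, 0)ᵀ
v_2 = (1, 0, 0, 0, 0)ᵀ

Let N = A − (-5)·I. We want v_2 with N^2 v_2 = 0 but N^1 v_2 ≠ 0; then v_{j-1} := N · v_j for j = 2, …, 2.

Pick v_2 = (1, 0, 0, 0, 0)ᵀ.
Then v_1 = N · v_2 = (1, 1, -1, 0, 0)ᵀ.

Sanity check: (A − (-5)·I) v_1 = (0, 0, 0, 0, 0)ᵀ = 0. ✓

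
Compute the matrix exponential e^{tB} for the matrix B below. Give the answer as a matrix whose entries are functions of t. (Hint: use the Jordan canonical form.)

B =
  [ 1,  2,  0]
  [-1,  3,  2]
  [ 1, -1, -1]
e^{tB} =
  [-t^2*exp(t) + exp(t), 2*t^2*exp(t) + 2*t*exp(t), 2*t^2*exp(t)]
  [-t*exp(t), 2*t*exp(t) + exp(t), 2*t*exp(t)]
  [-t^2*exp(t)/2 + t*exp(t), t^2*exp(t) - t*exp(t), t^2*exp(t) - 2*t*exp(t) + exp(t)]

Strategy: write B = P · J · P⁻¹ where J is a Jordan canonical form, so e^{tB} = P · e^{tJ} · P⁻¹, and e^{tJ} can be computed block-by-block.

B has Jordan form
J =
  [1, 1, 0]
  [0, 1, 1]
  [0, 0, 1]
(up to reordering of blocks).

Per-block formulas:
  For a 3×3 Jordan block J_3(1): exp(t · J_3(1)) = e^(1t)·(I + t·N + (t^2/2)·N^2), where N is the 3×3 nilpotent shift.

After assembling e^{tJ} and conjugating by P, we get:

e^{tB} =
  [-t^2*exp(t) + exp(t), 2*t^2*exp(t) + 2*t*exp(t), 2*t^2*exp(t)]
  [-t*exp(t), 2*t*exp(t) + exp(t), 2*t*exp(t)]
  [-t^2*exp(t)/2 + t*exp(t), t^2*exp(t) - t*exp(t), t^2*exp(t) - 2*t*exp(t) + exp(t)]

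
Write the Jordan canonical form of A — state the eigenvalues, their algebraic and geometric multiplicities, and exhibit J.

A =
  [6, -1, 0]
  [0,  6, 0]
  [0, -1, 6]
J_2(6) ⊕ J_1(6)

The characteristic polynomial is
  det(x·I − A) = x^3 - 18*x^2 + 108*x - 216 = (x - 6)^3

Eigenvalues and multiplicities (the geometric multiplicity of λ is n − rank(A − λI), which equals the number of Jordan blocks for λ):
  λ = 6: algebraic multiplicity = 3, geometric multiplicity = 2

Determining the block sizes for each eigenvalue:
  λ = 6: 2 blocks summing to 3 forces exactly one block of size 2 and the rest size 1 → block sizes [2, 1]

Assembling the blocks gives a Jordan form
J =
  [6, 1, 0]
  [0, 6, 0]
  [0, 0, 6]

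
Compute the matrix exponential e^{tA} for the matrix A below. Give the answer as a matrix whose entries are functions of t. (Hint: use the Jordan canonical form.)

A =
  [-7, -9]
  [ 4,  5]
e^{tA} =
  [-6*t*exp(-t) + exp(-t), -9*t*exp(-t)]
  [4*t*exp(-t), 6*t*exp(-t) + exp(-t)]

Strategy: write A = P · J · P⁻¹ where J is a Jordan canonical form, so e^{tA} = P · e^{tJ} · P⁻¹, and e^{tJ} can be computed block-by-block.

A has Jordan form
J =
  [-1,  1]
  [ 0, -1]
(up to reordering of blocks).

Per-block formulas:
  For a 2×2 Jordan block J_2(-1): exp(t · J_2(-1)) = e^(-1t)·(I + t·N), where N is the 2×2 nilpotent shift.

After assembling e^{tJ} and conjugating by P, we get:

e^{tA} =
  [-6*t*exp(-t) + exp(-t), -9*t*exp(-t)]
  [4*t*exp(-t), 6*t*exp(-t) + exp(-t)]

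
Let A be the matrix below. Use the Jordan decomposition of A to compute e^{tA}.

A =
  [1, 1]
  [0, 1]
e^{tA} =
  [exp(t), t*exp(t)]
  [0, exp(t)]

Strategy: write A = P · J · P⁻¹ where J is a Jordan canonical form, so e^{tA} = P · e^{tJ} · P⁻¹, and e^{tJ} can be computed block-by-block.

A has Jordan form
J =
  [1, 1]
  [0, 1]
(up to reordering of blocks).

Per-block formulas:
  For a 2×2 Jordan block J_2(1): exp(t · J_2(1)) = e^(1t)·(I + t·N), where N is the 2×2 nilpotent shift.

After assembling e^{tJ} and conjugating by P, we get:

e^{tA} =
  [exp(t), t*exp(t)]
  [0, exp(t)]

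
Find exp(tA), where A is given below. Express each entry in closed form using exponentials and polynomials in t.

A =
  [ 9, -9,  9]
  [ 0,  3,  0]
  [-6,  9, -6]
e^{tA} =
  [3*exp(3*t) - 2, 3 - 3*exp(3*t), 3*exp(3*t) - 3]
  [0, exp(3*t), 0]
  [2 - 2*exp(3*t), 3*exp(3*t) - 3, 3 - 2*exp(3*t)]

Strategy: write A = P · J · P⁻¹ where J is a Jordan canonical form, so e^{tA} = P · e^{tJ} · P⁻¹, and e^{tJ} can be computed block-by-block.

A has Jordan form
J =
  [0, 0, 0]
  [0, 3, 0]
  [0, 0, 3]
(up to reordering of blocks).

Per-block formulas:
  For a 1×1 block at λ = 0: exp(t · [0]) = [e^(0t)].
  For a 1×1 block at λ = 3: exp(t · [3]) = [e^(3t)].

After assembling e^{tJ} and conjugating by P, we get:

e^{tA} =
  [3*exp(3*t) - 2, 3 - 3*exp(3*t), 3*exp(3*t) - 3]
  [0, exp(3*t), 0]
  [2 - 2*exp(3*t), 3*exp(3*t) - 3, 3 - 2*exp(3*t)]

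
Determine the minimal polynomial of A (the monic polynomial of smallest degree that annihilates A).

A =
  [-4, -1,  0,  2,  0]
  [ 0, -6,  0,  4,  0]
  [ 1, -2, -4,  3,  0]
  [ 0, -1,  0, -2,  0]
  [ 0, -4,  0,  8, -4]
x^2 + 8*x + 16

The characteristic polynomial is χ_A(x) = (x + 4)^5, so the eigenvalues are known. The minimal polynomial is
  m_A(x) = Π_λ (x − λ)^{k_λ}
where k_λ is the size of the *largest* Jordan block for λ (equivalently, the smallest k with (A − λI)^k v = 0 for every generalised eigenvector v of λ).

  λ = -4: largest Jordan block has size 2, contributing (x + 4)^2

So m_A(x) = (x + 4)^2 = x^2 + 8*x + 16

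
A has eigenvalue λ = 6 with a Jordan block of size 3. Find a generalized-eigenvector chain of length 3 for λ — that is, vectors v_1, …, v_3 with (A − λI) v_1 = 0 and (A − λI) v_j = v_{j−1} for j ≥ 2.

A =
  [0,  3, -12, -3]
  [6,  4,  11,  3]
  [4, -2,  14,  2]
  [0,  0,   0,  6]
A Jordan chain for λ = 6 of length 3:
v_1 = (6, -4, -4, 0)ᵀ
v_2 = (-6, 6, 4, 0)ᵀ
v_3 = (1, 0, 0, 0)ᵀ

Let N = A − (6)·I. We want v_3 with N^3 v_3 = 0 but N^2 v_3 ≠ 0; then v_{j-1} := N · v_j for j = 3, …, 2.

Pick v_3 = (1, 0, 0, 0)ᵀ.
Then v_2 = N · v_3 = (-6, 6, 4, 0)ᵀ.
Then v_1 = N · v_2 = (6, -4, -4, 0)ᵀ.

Sanity check: (A − (6)·I) v_1 = (0, 0, 0, 0)ᵀ = 0. ✓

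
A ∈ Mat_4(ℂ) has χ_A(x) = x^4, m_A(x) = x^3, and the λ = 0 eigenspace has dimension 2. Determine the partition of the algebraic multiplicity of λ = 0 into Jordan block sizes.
Block sizes for λ = 0: [3, 1]

Step 1 — from the characteristic polynomial, algebraic multiplicity of λ = 0 is 4. From dim ker(A − (0)·I) = 2, there are exactly 2 Jordan blocks for λ = 0.
Step 2 — from the minimal polynomial, the factor (x − 0)^3 tells us the largest block for λ = 0 has size 3.
Step 3 — with total size 4, 2 blocks, and largest block 3, the block sizes (in nonincreasing order) are [3, 1].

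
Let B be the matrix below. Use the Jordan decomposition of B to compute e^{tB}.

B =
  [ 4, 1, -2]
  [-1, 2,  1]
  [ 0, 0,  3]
e^{tB} =
  [t*exp(3*t) + exp(3*t), t*exp(3*t), -t^2*exp(3*t)/2 - 2*t*exp(3*t)]
  [-t*exp(3*t), -t*exp(3*t) + exp(3*t), t^2*exp(3*t)/2 + t*exp(3*t)]
  [0, 0, exp(3*t)]

Strategy: write B = P · J · P⁻¹ where J is a Jordan canonical form, so e^{tB} = P · e^{tJ} · P⁻¹, and e^{tJ} can be computed block-by-block.

B has Jordan form
J =
  [3, 1, 0]
  [0, 3, 1]
  [0, 0, 3]
(up to reordering of blocks).

Per-block formulas:
  For a 3×3 Jordan block J_3(3): exp(t · J_3(3)) = e^(3t)·(I + t·N + (t^2/2)·N^2), where N is the 3×3 nilpotent shift.

After assembling e^{tJ} and conjugating by P, we get:

e^{tB} =
  [t*exp(3*t) + exp(3*t), t*exp(3*t), -t^2*exp(3*t)/2 - 2*t*exp(3*t)]
  [-t*exp(3*t), -t*exp(3*t) + exp(3*t), t^2*exp(3*t)/2 + t*exp(3*t)]
  [0, 0, exp(3*t)]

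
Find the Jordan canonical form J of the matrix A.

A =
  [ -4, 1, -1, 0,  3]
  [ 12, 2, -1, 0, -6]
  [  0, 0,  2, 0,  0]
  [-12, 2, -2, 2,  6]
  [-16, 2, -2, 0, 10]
J_3(2) ⊕ J_1(2) ⊕ J_1(4)

The characteristic polynomial is
  det(x·I − A) = x^5 - 12*x^4 + 56*x^3 - 128*x^2 + 144*x - 64 = (x - 4)*(x - 2)^4

Eigenvalues and multiplicities (the geometric multiplicity of λ is n − rank(A − λI), which equals the number of Jordan blocks for λ):
  λ = 2: algebraic multiplicity = 4, geometric multiplicity = 2
  λ = 4: algebraic multiplicity = 1, geometric multiplicity = 1

Determining the block sizes for each eigenvalue:
  λ = 2: with am = 4 and gm = 2, the partition is not yet determined (e.g. several partitions of 4 into 2 parts exist). Let N = A − (2)·I. Computing rank(N^1) = 3, rank(N^2) = 2, rank(N^3) = 1; the number of blocks of size ≥ j is rank(N^{j−1}) − rank(N^j), giving [2, 1, 1]. So we have 1 block(s) of size 3, 1 block(s) of size 1 → block sizes [3, 1]
  λ = 4: one block (gm = 1), so the single block has size am = 1 → block sizes [1]

Assembling the blocks gives a Jordan form
J =
  [2, 1, 0, 0, 0]
  [0, 2, 1, 0, 0]
  [0, 0, 2, 0, 0]
  [0, 0, 0, 2, 0]
  [0, 0, 0, 0, 4]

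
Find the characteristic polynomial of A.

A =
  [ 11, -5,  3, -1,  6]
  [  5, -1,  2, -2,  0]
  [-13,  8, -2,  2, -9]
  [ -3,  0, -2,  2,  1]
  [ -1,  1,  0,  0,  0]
x^5 - 10*x^4 + 40*x^3 - 80*x^2 + 80*x - 32

Expanding det(x·I − A) (e.g. by cofactor expansion or by noting that A is similar to its Jordan form J, which has the same characteristic polynomial as A) gives
  χ_A(x) = x^5 - 10*x^4 + 40*x^3 - 80*x^2 + 80*x - 32
which factors as (x - 2)^5. The eigenvalues (with algebraic multiplicities) are λ = 2 with multiplicity 5.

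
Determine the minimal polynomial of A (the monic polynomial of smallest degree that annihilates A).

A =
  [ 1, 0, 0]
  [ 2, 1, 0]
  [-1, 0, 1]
x^2 - 2*x + 1

The characteristic polynomial is χ_A(x) = (x - 1)^3, so the eigenvalues are known. The minimal polynomial is
  m_A(x) = Π_λ (x − λ)^{k_λ}
where k_λ is the size of the *largest* Jordan block for λ (equivalently, the smallest k with (A − λI)^k v = 0 for every generalised eigenvector v of λ).

  λ = 1: largest Jordan block has size 2, contributing (x − 1)^2

So m_A(x) = (x - 1)^2 = x^2 - 2*x + 1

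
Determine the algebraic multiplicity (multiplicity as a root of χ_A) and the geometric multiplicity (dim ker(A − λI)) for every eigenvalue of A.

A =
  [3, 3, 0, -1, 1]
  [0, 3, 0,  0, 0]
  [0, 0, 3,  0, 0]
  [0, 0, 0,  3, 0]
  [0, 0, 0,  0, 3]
λ = 3: alg = 5, geom = 4

Step 1 — factor the characteristic polynomial to read off the algebraic multiplicities:
  χ_A(x) = (x - 3)^5

Step 2 — compute geometric multiplicities via the rank-nullity identity g(λ) = n − rank(A − λI):
  rank(A − (3)·I) = 1, so dim ker(A − (3)·I) = n − 1 = 4

Summary:
  λ = 3: algebraic multiplicity = 5, geometric multiplicity = 4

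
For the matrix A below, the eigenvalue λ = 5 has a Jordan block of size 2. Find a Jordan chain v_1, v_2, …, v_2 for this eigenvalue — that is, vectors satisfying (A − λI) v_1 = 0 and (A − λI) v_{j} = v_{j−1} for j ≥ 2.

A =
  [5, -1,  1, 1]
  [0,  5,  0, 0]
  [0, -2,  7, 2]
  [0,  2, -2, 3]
A Jordan chain for λ = 5 of length 2:
v_1 = (-1, 0, -2, 2)ᵀ
v_2 = (0, 1, 0, 0)ᵀ

Let N = A − (5)·I. We want v_2 with N^2 v_2 = 0 but N^1 v_2 ≠ 0; then v_{j-1} := N · v_j for j = 2, …, 2.

Pick v_2 = (0, 1, 0, 0)ᵀ.
Then v_1 = N · v_2 = (-1, 0, -2, 2)ᵀ.

Sanity check: (A − (5)·I) v_1 = (0, 0, 0, 0)ᵀ = 0. ✓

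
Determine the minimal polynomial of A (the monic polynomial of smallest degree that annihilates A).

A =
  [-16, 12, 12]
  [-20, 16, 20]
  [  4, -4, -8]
x^2 + 4*x

The characteristic polynomial is χ_A(x) = x*(x + 4)^2, so the eigenvalues are known. The minimal polynomial is
  m_A(x) = Π_λ (x − λ)^{k_λ}
where k_λ is the size of the *largest* Jordan block for λ (equivalently, the smallest k with (A − λI)^k v = 0 for every generalised eigenvector v of λ).

  λ = -4: largest Jordan block has size 1, contributing (x + 4)
  λ = 0: largest Jordan block has size 1, contributing (x − 0)

So m_A(x) = x*(x + 4) = x^2 + 4*x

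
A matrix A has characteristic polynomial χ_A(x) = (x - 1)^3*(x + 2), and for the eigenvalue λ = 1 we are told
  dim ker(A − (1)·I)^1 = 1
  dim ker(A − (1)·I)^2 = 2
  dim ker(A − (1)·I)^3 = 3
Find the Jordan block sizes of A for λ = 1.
Block sizes for λ = 1: [3]

From the dimensions of kernels of powers, the number of Jordan blocks of size at least j is d_j − d_{j−1} where d_j = dim ker(N^j) (with d_0 = 0). Computing the differences gives [1, 1, 1].
The number of blocks of size exactly k is (#blocks of size ≥ k) − (#blocks of size ≥ k + 1), so the partition is: 1 block(s) of size 3.
In nonincreasing order the block sizes are [3].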